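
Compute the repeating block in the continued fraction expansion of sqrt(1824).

[42; (1, 2, 2, 2, 1, 84)]

Write x_i = (sqrt(1824) + m_i)/d_i with (m_0, d_0) = (0, 1). a_0 = floor(sqrt(1824)) = 42, since 42^2 = 1764 <= 1824 < 1849 = 43^2.
Iterate m_{i+1} = d_i*a_i - m_i, d_{i+1} = (1824 - m_{i+1}^2)/d_i, a_{i+1} = floor((a_0 + m_{i+1})/d_{i+1}):
  m_1 = 1*42 - 0 = 42, d_1 = (1824 - 42^2)/1 = 60/1 = 60, a_1 = floor((42 + 42)/60) = 1.
  m_2 = 60*1 - 42 = 18, d_2 = (1824 - 18^2)/60 = 1500/60 = 25, a_2 = floor((42 + 18)/25) = 2.
  m_3 = 25*2 - 18 = 32, d_3 = (1824 - 32^2)/25 = 800/25 = 32, a_3 = floor((42 + 32)/32) = 2.
  m_4 = 32*2 - 32 = 32, d_4 = (1824 - 32^2)/32 = 800/32 = 25, a_4 = floor((42 + 32)/25) = 2.
  m_5 = 25*2 - 32 = 18, d_5 = (1824 - 18^2)/25 = 1500/25 = 60, a_5 = floor((42 + 18)/60) = 1.
  m_6 = 60*1 - 18 = 42, d_6 = (1824 - 42^2)/60 = 60/60 = 1, a_6 = floor((42 + 42)/1) = 84.
  m_7 = 1*84 - 42 = 42, d_7 = (1824 - 42^2)/1 = 60/1 = 60: (m_7, d_7) = (m_1, d_1) = (42, 60), so from here the quotients repeat a_1, ..., a_6; the period length is 6.
Hence the expansion of sqrt(1824) is a_0 = 42 followed by the repeating block 1, 2, 2, 2, 1, 84 (period 6).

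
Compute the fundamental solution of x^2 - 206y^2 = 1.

First expand sqrt(206) as a continued fraction. With x_i = (sqrt(206) + m_i)/d_i and (m_0, d_0) = (0, 1): a_0 = floor(sqrt(206)) = 14, since 14^2 = 196 <= 206 < 225 = 15^2.
Iterate m_{i+1} = d_i*a_i - m_i, d_{i+1} = (206 - m_{i+1}^2)/d_i, a_{i+1} = floor((a_0 + m_{i+1})/d_{i+1}):
  m_1 = 1*14 - 0 = 14, d_1 = (206 - 14^2)/1 = 10/1 = 10, a_1 = floor((14 + 14)/10) = 2.
  m_2 = 10*2 - 14 = 6, d_2 = (206 - 6^2)/10 = 170/10 = 17, a_2 = floor((14 + 6)/17) = 1.
  m_3 = 17*1 - 6 = 11, d_3 = (206 - 11^2)/17 = 85/17 = 5, a_3 = floor((14 + 11)/5) = 5.
  m_4 = 5*5 - 11 = 14, d_4 = (206 - 14^2)/5 = 10/5 = 2, a_4 = floor((14 + 14)/2) = 14.
  m_5 = 2*14 - 14 = 14, d_5 = (206 - 14^2)/2 = 10/2 = 5, a_5 = floor((14 + 14)/5) = 5.
  m_6 = 5*5 - 14 = 11, d_6 = (206 - 11^2)/5 = 85/5 = 17, a_6 = floor((14 + 11)/17) = 1.
  m_7 = 17*1 - 11 = 6, d_7 = (206 - 6^2)/17 = 170/17 = 10, a_7 = floor((14 + 6)/10) = 2.
  m_8 = 10*2 - 6 = 14, d_8 = (206 - 14^2)/10 = 10/10 = 1, a_8 = floor((14 + 14)/1) = 28.
  m_9 = 1*28 - 14 = 14, d_9 = (206 - 14^2)/1 = 10/1 = 10: (m_9, d_9) = (m_1, d_1) = (14, 10), so from here the quotients repeat a_1, ..., a_8; the period length is 8.
So sqrt(206) = [14; (2, 1, 5, 14, 5, 1, 2, 28)] with period length k = 8.
k is even, so the fundamental solution of x^2 - 206y^2 = 1 is (p_{k-1}, q_{k-1}) = (p_7, q_7); compute convergents through index 7.
Convergents (p_i = a_i*p_{i-1} + p_{i-2}, q_i = a_i*q_{i-1} + q_{i-2} with p_{-2}=0, p_{-1}=1, q_{-2}=1, q_{-1}=0):
  i=0: a_0=14, p_0 = 14*1 + 0 = 14, q_0 = 14*0 + 1 = 1.
  i=1: a_1=2, p_1 = 2*14 + 1 = 29, q_1 = 2*1 + 0 = 2.
  i=2: a_2=1, p_2 = 1*29 + 14 = 43, q_2 = 1*2 + 1 = 3.
  i=3: a_3=5, p_3 = 5*43 + 29 = 244, q_3 = 5*3 + 2 = 17.
  i=4: a_4=14, p_4 = 14*244 + 43 = 3459, q_4 = 14*17 + 3 = 241.
  i=5: a_5=5, p_5 = 5*3459 + 244 = 17539, q_5 = 5*241 + 17 = 1222.
  i=6: a_6=1, p_6 = 1*17539 + 3459 = 20998, q_6 = 1*1222 + 241 = 1463.
  i=7: a_7=2, p_7 = 2*20998 + 17539 = 59535, q_7 = 2*1463 + 1222 = 4148.
Check: 59535^2 - 206*4148^2 = 3544416225 - 3544416224 = 1, so (x, y) = (59535, 4148) solves the equation, and by the theorem it is the least positive solution.

(x, y) = (59535, 4148)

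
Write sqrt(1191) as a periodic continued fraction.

Write x_i = (sqrt(1191) + m_i)/d_i with (m_0, d_0) = (0, 1). a_0 = floor(sqrt(1191)) = 34, since 34^2 = 1156 <= 1191 < 1225 = 35^2.
Iterate m_{i+1} = d_i*a_i - m_i, d_{i+1} = (1191 - m_{i+1}^2)/d_i, a_{i+1} = floor((a_0 + m_{i+1})/d_{i+1}):
  m_1 = 1*34 - 0 = 34, d_1 = (1191 - 34^2)/1 = 35/1 = 35, a_1 = floor((34 + 34)/35) = 1.
  m_2 = 35*1 - 34 = 1, d_2 = (1191 - 1^2)/35 = 1190/35 = 34, a_2 = floor((34 + 1)/34) = 1.
  m_3 = 34*1 - 1 = 33, d_3 = (1191 - 33^2)/34 = 102/34 = 3, a_3 = floor((34 + 33)/3) = 22.
  m_4 = 3*22 - 33 = 33, d_4 = (1191 - 33^2)/3 = 102/3 = 34, a_4 = floor((34 + 33)/34) = 1.
  m_5 = 34*1 - 33 = 1, d_5 = (1191 - 1^2)/34 = 1190/34 = 35, a_5 = floor((34 + 1)/35) = 1.
  m_6 = 35*1 - 1 = 34, d_6 = (1191 - 34^2)/35 = 35/35 = 1, a_6 = floor((34 + 34)/1) = 68.
  m_7 = 1*68 - 34 = 34, d_7 = (1191 - 34^2)/1 = 35/1 = 35: (m_7, d_7) = (m_1, d_1) = (34, 35), so from here the quotients repeat a_1, ..., a_6; the period length is 6.
Hence the expansion of sqrt(1191) is a_0 = 34 followed by the repeating block 1, 1, 22, 1, 1, 68 (period 6).

[34; (1, 1, 22, 1, 1, 68)]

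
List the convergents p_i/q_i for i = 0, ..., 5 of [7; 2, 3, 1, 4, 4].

Using the convergent recurrence p_i = a_i*p_{i-1} + p_{i-2}, q_i = a_i*q_{i-1} + q_{i-2} with p_{-2}=0, p_{-1}=1, q_{-2}=1, q_{-1}=0:
  i=0: a_0=7, p_0 = 7*1 + 0 = 7, q_0 = 7*0 + 1 = 1.
  i=1: a_1=2, p_1 = 2*7 + 1 = 15, q_1 = 2*1 + 0 = 2.
  i=2: a_2=3, p_2 = 3*15 + 7 = 52, q_2 = 3*2 + 1 = 7.
  i=3: a_3=1, p_3 = 1*52 + 15 = 67, q_3 = 1*7 + 2 = 9.
  i=4: a_4=4, p_4 = 4*67 + 52 = 320, q_4 = 4*9 + 7 = 43.
  i=5: a_5=4, p_5 = 4*320 + 67 = 1347, q_5 = 4*43 + 9 = 181.

7/1, 15/2, 52/7, 67/9, 320/43, 1347/181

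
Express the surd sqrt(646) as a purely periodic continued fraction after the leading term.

Write x_i = (sqrt(646) + m_i)/d_i with (m_0, d_0) = (0, 1). a_0 = floor(sqrt(646)) = 25, since 25^2 = 625 <= 646 < 676 = 26^2.
Iterate m_{i+1} = d_i*a_i - m_i, d_{i+1} = (646 - m_{i+1}^2)/d_i, a_{i+1} = floor((a_0 + m_{i+1})/d_{i+1}):
  m_1 = 1*25 - 0 = 25, d_1 = (646 - 25^2)/1 = 21/1 = 21, a_1 = floor((25 + 25)/21) = 2.
  m_2 = 21*2 - 25 = 17, d_2 = (646 - 17^2)/21 = 357/21 = 17, a_2 = floor((25 + 17)/17) = 2.
  m_3 = 17*2 - 17 = 17, d_3 = (646 - 17^2)/17 = 357/17 = 21, a_3 = floor((25 + 17)/21) = 2.
  m_4 = 21*2 - 17 = 25, d_4 = (646 - 25^2)/21 = 21/21 = 1, a_4 = floor((25 + 25)/1) = 50.
  m_5 = 1*50 - 25 = 25, d_5 = (646 - 25^2)/1 = 21/1 = 21: (m_5, d_5) = (m_1, d_1) = (25, 21), so from here the quotients repeat a_1, ..., a_4; the period length is 4.
Hence the expansion of sqrt(646) is a_0 = 25 followed by the repeating block 2, 2, 2, 50 (period 4).

[25; (2, 2, 2, 50)]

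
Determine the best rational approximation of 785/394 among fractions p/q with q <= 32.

Expand x = 785/394 as a continued fraction with the Euclidean algorithm:
  785 = 1*394 + 391, so a_0 = 1.
  394 = 1*391 + 3, so a_1 = 1.
  391 = 130*3 + 1, so a_2 = 130.
  3 = 3*1 + 0, so a_3 = 3.
so x = [1; 1, 130, 3].
Convergents (p_i = a_i*p_{i-1} + p_{i-2}, q_i = a_i*q_{i-1} + q_{i-2} with p_{-2}=0, p_{-1}=1, q_{-2}=1, q_{-1}=0), until the denominator exceeds 32:
  i=0: a_0=1, p_0 = 1*1 + 0 = 1, q_0 = 1*0 + 1 = 1.
  i=1: a_1=1, p_1 = 1*1 + 1 = 2, q_1 = 1*1 + 0 = 1.
  i=2: a_2=130, p_2 = 130*2 + 1 = 261, q_2 = 130*1 + 1 = 131.
q_2 = 131 > 32, so the last convergent with denominator <= 32 is p_1/q_1 = 2/1.
The closest fraction with denominator <= 32 is either p_1/q_1 or the intermediate fraction (k*p_1 + p_0)/(k*q_1 + q_0) with the largest k >= 1 whose denominator stays <= 32; these approach x as k grows, and every other convergent or intermediate fraction in range is farther away.
Largest k: floor((32 - q_0)/q_1) = floor((32 - 1)/1) = 31.
That gives (31*2 + 1)/(31*1 + 1) = 63/32.
Compare the errors: |x - 2/1| = |785*1 - 2*394|/(394*1) = 3/394, and |x - 63/32| = |785*32 - 63*394|/(394*32) = 298/12608.
Cross-multiplying, 3*12608 = 37824 < 117412 = 298*394, so 3/394 is smaller: the convergent 2/1 is closer to x than 63/32.

2/1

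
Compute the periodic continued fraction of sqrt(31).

[5; (1, 1, 3, 5, 3, 1, 1, 10)]

Write x_i = (sqrt(31) + m_i)/d_i with (m_0, d_0) = (0, 1). a_0 = floor(sqrt(31)) = 5, since 5^2 = 25 <= 31 < 36 = 6^2.
Iterate m_{i+1} = d_i*a_i - m_i, d_{i+1} = (31 - m_{i+1}^2)/d_i, a_{i+1} = floor((a_0 + m_{i+1})/d_{i+1}):
  m_1 = 1*5 - 0 = 5, d_1 = (31 - 5^2)/1 = 6/1 = 6, a_1 = floor((5 + 5)/6) = 1.
  m_2 = 6*1 - 5 = 1, d_2 = (31 - 1^2)/6 = 30/6 = 5, a_2 = floor((5 + 1)/5) = 1.
  m_3 = 5*1 - 1 = 4, d_3 = (31 - 4^2)/5 = 15/5 = 3, a_3 = floor((5 + 4)/3) = 3.
  m_4 = 3*3 - 4 = 5, d_4 = (31 - 5^2)/3 = 6/3 = 2, a_4 = floor((5 + 5)/2) = 5.
  m_5 = 2*5 - 5 = 5, d_5 = (31 - 5^2)/2 = 6/2 = 3, a_5 = floor((5 + 5)/3) = 3.
  m_6 = 3*3 - 5 = 4, d_6 = (31 - 4^2)/3 = 15/3 = 5, a_6 = floor((5 + 4)/5) = 1.
  m_7 = 5*1 - 4 = 1, d_7 = (31 - 1^2)/5 = 30/5 = 6, a_7 = floor((5 + 1)/6) = 1.
  m_8 = 6*1 - 1 = 5, d_8 = (31 - 5^2)/6 = 6/6 = 1, a_8 = floor((5 + 5)/1) = 10.
  m_9 = 1*10 - 5 = 5, d_9 = (31 - 5^2)/1 = 6/1 = 6: (m_9, d_9) = (m_1, d_1) = (5, 6), so from here the quotients repeat a_1, ..., a_8; the period length is 8.
Hence the expansion of sqrt(31) is a_0 = 5 followed by the repeating block 1, 1, 3, 5, 3, 1, 1, 10 (period 8).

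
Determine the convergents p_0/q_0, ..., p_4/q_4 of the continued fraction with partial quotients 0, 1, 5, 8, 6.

0/1, 1/1, 5/6, 41/49, 251/300

Using the convergent recurrence p_i = a_i*p_{i-1} + p_{i-2}, q_i = a_i*q_{i-1} + q_{i-2} with p_{-2}=0, p_{-1}=1, q_{-2}=1, q_{-1}=0:
  i=0: a_0=0, p_0 = 0*1 + 0 = 0, q_0 = 0*0 + 1 = 1.
  i=1: a_1=1, p_1 = 1*0 + 1 = 1, q_1 = 1*1 + 0 = 1.
  i=2: a_2=5, p_2 = 5*1 + 0 = 5, q_2 = 5*1 + 1 = 6.
  i=3: a_3=8, p_3 = 8*5 + 1 = 41, q_3 = 8*6 + 1 = 49.
  i=4: a_4=6, p_4 = 6*41 + 5 = 251, q_4 = 6*49 + 6 = 300.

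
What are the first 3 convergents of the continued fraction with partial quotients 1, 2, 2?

1/1, 3/2, 7/5

Using the convergent recurrence p_i = a_i*p_{i-1} + p_{i-2}, q_i = a_i*q_{i-1} + q_{i-2} with p_{-2}=0, p_{-1}=1, q_{-2}=1, q_{-1}=0:
  i=0: a_0=1, p_0 = 1*1 + 0 = 1, q_0 = 1*0 + 1 = 1.
  i=1: a_1=2, p_1 = 2*1 + 1 = 3, q_1 = 2*1 + 0 = 2.
  i=2: a_2=2, p_2 = 2*3 + 1 = 7, q_2 = 2*2 + 1 = 5.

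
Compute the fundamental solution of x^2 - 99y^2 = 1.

(x, y) = (10, 1)

First expand sqrt(99) as a continued fraction. With x_i = (sqrt(99) + m_i)/d_i and (m_0, d_0) = (0, 1): a_0 = floor(sqrt(99)) = 9, since 9^2 = 81 <= 99 < 100 = 10^2.
Iterate m_{i+1} = d_i*a_i - m_i, d_{i+1} = (99 - m_{i+1}^2)/d_i, a_{i+1} = floor((a_0 + m_{i+1})/d_{i+1}):
  m_1 = 1*9 - 0 = 9, d_1 = (99 - 9^2)/1 = 18/1 = 18, a_1 = floor((9 + 9)/18) = 1.
  m_2 = 18*1 - 9 = 9, d_2 = (99 - 9^2)/18 = 18/18 = 1, a_2 = floor((9 + 9)/1) = 18.
  m_3 = 1*18 - 9 = 9, d_3 = (99 - 9^2)/1 = 18/1 = 18: (m_3, d_3) = (m_1, d_1) = (9, 18), so from here the quotients repeat a_1, a_2; the period length is 2.
So sqrt(99) = [9; (1, 18)] with period length k = 2.
k is even, so the fundamental solution of x^2 - 99y^2 = 1 is (p_{k-1}, q_{k-1}) = (p_1, q_1); compute convergents through index 1.
Convergents (p_i = a_i*p_{i-1} + p_{i-2}, q_i = a_i*q_{i-1} + q_{i-2} with p_{-2}=0, p_{-1}=1, q_{-2}=1, q_{-1}=0):
  i=0: a_0=9, p_0 = 9*1 + 0 = 9, q_0 = 9*0 + 1 = 1.
  i=1: a_1=1, p_1 = 1*9 + 1 = 10, q_1 = 1*1 + 0 = 1.
Check: 10^2 - 99*1^2 = 100 - 99 = 1, so (x, y) = (10, 1) solves the equation, and by the theorem it is the least positive solution.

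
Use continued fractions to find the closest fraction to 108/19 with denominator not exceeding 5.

17/3

Expand x = 108/19 as a continued fraction with the Euclidean algorithm:
  108 = 5*19 + 13, so a_0 = 5.
  19 = 1*13 + 6, so a_1 = 1.
  13 = 2*6 + 1, so a_2 = 2.
  6 = 6*1 + 0, so a_3 = 6.
so x = [5; 1, 2, 6].
Convergents (p_i = a_i*p_{i-1} + p_{i-2}, q_i = a_i*q_{i-1} + q_{i-2} with p_{-2}=0, p_{-1}=1, q_{-2}=1, q_{-1}=0), until the denominator exceeds 5:
  i=0: a_0=5, p_0 = 5*1 + 0 = 5, q_0 = 5*0 + 1 = 1.
  i=1: a_1=1, p_1 = 1*5 + 1 = 6, q_1 = 1*1 + 0 = 1.
  i=2: a_2=2, p_2 = 2*6 + 5 = 17, q_2 = 2*1 + 1 = 3.
  i=3: a_3=6, p_3 = 6*17 + 6 = 108, q_3 = 6*3 + 1 = 19.
q_3 = 19 > 5, so the last convergent with denominator <= 5 is p_2/q_2 = 17/3.
The closest fraction with denominator <= 5 is either p_2/q_2 or the intermediate fraction (k*p_2 + p_1)/(k*q_2 + q_1) with the largest k >= 1 whose denominator stays <= 5; these approach x as k grows, and every other convergent or intermediate fraction in range is farther away.
Largest k: floor((5 - q_1)/q_2) = floor((5 - 1)/3) = 1.
That gives (1*17 + 6)/(1*3 + 1) = 23/4.
Compare the errors: |x - 17/3| = |108*3 - 17*19|/(19*3) = 1/57, and |x - 23/4| = |108*4 - 23*19|/(19*4) = 5/76.
Cross-multiplying, 1*76 = 76 < 285 = 5*57, so 1/57 is smaller: the convergent 17/3 is closer to x than 23/4.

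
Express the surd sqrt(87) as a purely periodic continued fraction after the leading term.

[9; (3, 18)]

Write x_i = (sqrt(87) + m_i)/d_i with (m_0, d_0) = (0, 1). a_0 = floor(sqrt(87)) = 9, since 9^2 = 81 <= 87 < 100 = 10^2.
Iterate m_{i+1} = d_i*a_i - m_i, d_{i+1} = (87 - m_{i+1}^2)/d_i, a_{i+1} = floor((a_0 + m_{i+1})/d_{i+1}):
  m_1 = 1*9 - 0 = 9, d_1 = (87 - 9^2)/1 = 6/1 = 6, a_1 = floor((9 + 9)/6) = 3.
  m_2 = 6*3 - 9 = 9, d_2 = (87 - 9^2)/6 = 6/6 = 1, a_2 = floor((9 + 9)/1) = 18.
  m_3 = 1*18 - 9 = 9, d_3 = (87 - 9^2)/1 = 6/1 = 6: (m_3, d_3) = (m_1, d_1) = (9, 6), so from here the quotients repeat a_1, a_2; the period length is 2.
Hence the expansion of sqrt(87) is a_0 = 9 followed by the repeating block 3, 18 (period 2).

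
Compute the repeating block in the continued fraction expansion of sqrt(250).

[15; (1, 4, 3, 3, 4, 1, 30)]

Write x_i = (sqrt(250) + m_i)/d_i with (m_0, d_0) = (0, 1). a_0 = floor(sqrt(250)) = 15, since 15^2 = 225 <= 250 < 256 = 16^2.
Iterate m_{i+1} = d_i*a_i - m_i, d_{i+1} = (250 - m_{i+1}^2)/d_i, a_{i+1} = floor((a_0 + m_{i+1})/d_{i+1}):
  m_1 = 1*15 - 0 = 15, d_1 = (250 - 15^2)/1 = 25/1 = 25, a_1 = floor((15 + 15)/25) = 1.
  m_2 = 25*1 - 15 = 10, d_2 = (250 - 10^2)/25 = 150/25 = 6, a_2 = floor((15 + 10)/6) = 4.
  m_3 = 6*4 - 10 = 14, d_3 = (250 - 14^2)/6 = 54/6 = 9, a_3 = floor((15 + 14)/9) = 3.
  m_4 = 9*3 - 14 = 13, d_4 = (250 - 13^2)/9 = 81/9 = 9, a_4 = floor((15 + 13)/9) = 3.
  m_5 = 9*3 - 13 = 14, d_5 = (250 - 14^2)/9 = 54/9 = 6, a_5 = floor((15 + 14)/6) = 4.
  m_6 = 6*4 - 14 = 10, d_6 = (250 - 10^2)/6 = 150/6 = 25, a_6 = floor((15 + 10)/25) = 1.
  m_7 = 25*1 - 10 = 15, d_7 = (250 - 15^2)/25 = 25/25 = 1, a_7 = floor((15 + 15)/1) = 30.
  m_8 = 1*30 - 15 = 15, d_8 = (250 - 15^2)/1 = 25/1 = 25: (m_8, d_8) = (m_1, d_1) = (15, 25), so from here the quotients repeat a_1, ..., a_7; the period length is 7.
Hence the expansion of sqrt(250) is a_0 = 15 followed by the repeating block 1, 4, 3, 3, 4, 1, 30 (period 7).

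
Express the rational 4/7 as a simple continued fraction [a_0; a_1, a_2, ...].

[0; 1, 1, 3]

Run the Euclidean algorithm on 4 and 7; the successive quotients are the partial quotients a_0, a_1, ... (each step inverts the fractional part left over by the previous one):
  4 = 0*7 + 4, so a_0 = 0.
  7 = 1*4 + 3, so a_1 = 1.
  4 = 1*3 + 1, so a_2 = 1.
  3 = 3*1 + 0, so a_3 = 3.
The remainder reaches 0 after 4 divisions, so the expansion has 4 partial quotients, read off in order.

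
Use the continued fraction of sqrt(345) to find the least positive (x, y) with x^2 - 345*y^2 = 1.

First expand sqrt(345) as a continued fraction. With x_i = (sqrt(345) + m_i)/d_i and (m_0, d_0) = (0, 1): a_0 = floor(sqrt(345)) = 18, since 18^2 = 324 <= 345 < 361 = 19^2.
Iterate m_{i+1} = d_i*a_i - m_i, d_{i+1} = (345 - m_{i+1}^2)/d_i, a_{i+1} = floor((a_0 + m_{i+1})/d_{i+1}):
  m_1 = 1*18 - 0 = 18, d_1 = (345 - 18^2)/1 = 21/1 = 21, a_1 = floor((18 + 18)/21) = 1.
  m_2 = 21*1 - 18 = 3, d_2 = (345 - 3^2)/21 = 336/21 = 16, a_2 = floor((18 + 3)/16) = 1.
  m_3 = 16*1 - 3 = 13, d_3 = (345 - 13^2)/16 = 176/16 = 11, a_3 = floor((18 + 13)/11) = 2.
  m_4 = 11*2 - 13 = 9, d_4 = (345 - 9^2)/11 = 264/11 = 24, a_4 = floor((18 + 9)/24) = 1.
  m_5 = 24*1 - 9 = 15, d_5 = (345 - 15^2)/24 = 120/24 = 5, a_5 = floor((18 + 15)/5) = 6.
  m_6 = 5*6 - 15 = 15, d_6 = (345 - 15^2)/5 = 120/5 = 24, a_6 = floor((18 + 15)/24) = 1.
  m_7 = 24*1 - 15 = 9, d_7 = (345 - 9^2)/24 = 264/24 = 11, a_7 = floor((18 + 9)/11) = 2.
  m_8 = 11*2 - 9 = 13, d_8 = (345 - 13^2)/11 = 176/11 = 16, a_8 = floor((18 + 13)/16) = 1.
  m_9 = 16*1 - 13 = 3, d_9 = (345 - 3^2)/16 = 336/16 = 21, a_9 = floor((18 + 3)/21) = 1.
  m_10 = 21*1 - 3 = 18, d_10 = (345 - 18^2)/21 = 21/21 = 1, a_10 = floor((18 + 18)/1) = 36.
  m_11 = 1*36 - 18 = 18, d_11 = (345 - 18^2)/1 = 21/1 = 21: (m_11, d_11) = (m_1, d_1) = (18, 21), so from here the quotients repeat a_1, ..., a_10; the period length is 10.
So sqrt(345) = [18; (1, 1, 2, 1, 6, 1, 2, 1, 1, 36)] with period length k = 10.
k is even, so the fundamental solution of x^2 - 345y^2 = 1 is (p_{k-1}, q_{k-1}) = (p_9, q_9); compute convergents through index 9.
Convergents (p_i = a_i*p_{i-1} + p_{i-2}, q_i = a_i*q_{i-1} + q_{i-2} with p_{-2}=0, p_{-1}=1, q_{-2}=1, q_{-1}=0):
  i=0: a_0=18, p_0 = 18*1 + 0 = 18, q_0 = 18*0 + 1 = 1.
  i=1: a_1=1, p_1 = 1*18 + 1 = 19, q_1 = 1*1 + 0 = 1.
  i=2: a_2=1, p_2 = 1*19 + 18 = 37, q_2 = 1*1 + 1 = 2.
  i=3: a_3=2, p_3 = 2*37 + 19 = 93, q_3 = 2*2 + 1 = 5.
  i=4: a_4=1, p_4 = 1*93 + 37 = 130, q_4 = 1*5 + 2 = 7.
  i=5: a_5=6, p_5 = 6*130 + 93 = 873, q_5 = 6*7 + 5 = 47.
  i=6: a_6=1, p_6 = 1*873 + 130 = 1003, q_6 = 1*47 + 7 = 54.
  i=7: a_7=2, p_7 = 2*1003 + 873 = 2879, q_7 = 2*54 + 47 = 155.
  i=8: a_8=1, p_8 = 1*2879 + 1003 = 3882, q_8 = 1*155 + 54 = 209.
  i=9: a_9=1, p_9 = 1*3882 + 2879 = 6761, q_9 = 1*209 + 155 = 364.
Check: 6761^2 - 345*364^2 = 45711121 - 45711120 = 1, so (x, y) = (6761, 364) solves the equation, and by the theorem it is the least positive solution.

(x, y) = (6761, 364)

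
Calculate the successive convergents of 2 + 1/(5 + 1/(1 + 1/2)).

Using the convergent recurrence p_i = a_i*p_{i-1} + p_{i-2}, q_i = a_i*q_{i-1} + q_{i-2} with p_{-2}=0, p_{-1}=1, q_{-2}=1, q_{-1}=0:
  i=0: a_0=2, p_0 = 2*1 + 0 = 2, q_0 = 2*0 + 1 = 1.
  i=1: a_1=5, p_1 = 5*2 + 1 = 11, q_1 = 5*1 + 0 = 5.
  i=2: a_2=1, p_2 = 1*11 + 2 = 13, q_2 = 1*5 + 1 = 6.
  i=3: a_3=2, p_3 = 2*13 + 11 = 37, q_3 = 2*6 + 5 = 17.

2/1, 11/5, 13/6, 37/17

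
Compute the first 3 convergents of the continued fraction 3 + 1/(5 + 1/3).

Using the convergent recurrence p_i = a_i*p_{i-1} + p_{i-2}, q_i = a_i*q_{i-1} + q_{i-2} with p_{-2}=0, p_{-1}=1, q_{-2}=1, q_{-1}=0:
  i=0: a_0=3, p_0 = 3*1 + 0 = 3, q_0 = 3*0 + 1 = 1.
  i=1: a_1=5, p_1 = 5*3 + 1 = 16, q_1 = 5*1 + 0 = 5.
  i=2: a_2=3, p_2 = 3*16 + 3 = 51, q_2 = 3*5 + 1 = 16.

3/1, 16/5, 51/16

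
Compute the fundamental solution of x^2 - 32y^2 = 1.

(x, y) = (17, 3)

First expand sqrt(32) as a continued fraction. With x_i = (sqrt(32) + m_i)/d_i and (m_0, d_0) = (0, 1): a_0 = floor(sqrt(32)) = 5, since 5^2 = 25 <= 32 < 36 = 6^2.
Iterate m_{i+1} = d_i*a_i - m_i, d_{i+1} = (32 - m_{i+1}^2)/d_i, a_{i+1} = floor((a_0 + m_{i+1})/d_{i+1}):
  m_1 = 1*5 - 0 = 5, d_1 = (32 - 5^2)/1 = 7/1 = 7, a_1 = floor((5 + 5)/7) = 1.
  m_2 = 7*1 - 5 = 2, d_2 = (32 - 2^2)/7 = 28/7 = 4, a_2 = floor((5 + 2)/4) = 1.
  m_3 = 4*1 - 2 = 2, d_3 = (32 - 2^2)/4 = 28/4 = 7, a_3 = floor((5 + 2)/7) = 1.
  m_4 = 7*1 - 2 = 5, d_4 = (32 - 5^2)/7 = 7/7 = 1, a_4 = floor((5 + 5)/1) = 10.
  m_5 = 1*10 - 5 = 5, d_5 = (32 - 5^2)/1 = 7/1 = 7: (m_5, d_5) = (m_1, d_1) = (5, 7), so from here the quotients repeat a_1, ..., a_4; the period length is 4.
So sqrt(32) = [5; (1, 1, 1, 10)] with period length k = 4.
k is even, so the fundamental solution of x^2 - 32y^2 = 1 is (p_{k-1}, q_{k-1}) = (p_3, q_3); compute convergents through index 3.
Convergents (p_i = a_i*p_{i-1} + p_{i-2}, q_i = a_i*q_{i-1} + q_{i-2} with p_{-2}=0, p_{-1}=1, q_{-2}=1, q_{-1}=0):
  i=0: a_0=5, p_0 = 5*1 + 0 = 5, q_0 = 5*0 + 1 = 1.
  i=1: a_1=1, p_1 = 1*5 + 1 = 6, q_1 = 1*1 + 0 = 1.
  i=2: a_2=1, p_2 = 1*6 + 5 = 11, q_2 = 1*1 + 1 = 2.
  i=3: a_3=1, p_3 = 1*11 + 6 = 17, q_3 = 1*2 + 1 = 3.
Check: 17^2 - 32*3^2 = 289 - 288 = 1, so (x, y) = (17, 3) solves the equation, and by the theorem it is the least positive solution.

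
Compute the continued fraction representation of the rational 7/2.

[3; 2]

Run the Euclidean algorithm on 7 and 2; the successive quotients are the partial quotients a_0, a_1, ... (each step inverts the fractional part left over by the previous one):
  7 = 3*2 + 1, so a_0 = 3.
  2 = 2*1 + 0, so a_1 = 2.
The remainder reaches 0 after 2 divisions, so the expansion has 2 partial quotients, read off in order.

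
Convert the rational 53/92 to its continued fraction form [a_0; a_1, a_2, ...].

Run the Euclidean algorithm on 53 and 92; the successive quotients are the partial quotients a_0, a_1, ... (each step inverts the fractional part left over by the previous one):
  53 = 0*92 + 53, so a_0 = 0.
  92 = 1*53 + 39, so a_1 = 1.
  53 = 1*39 + 14, so a_2 = 1.
  39 = 2*14 + 11, so a_3 = 2.
  14 = 1*11 + 3, so a_4 = 1.
  11 = 3*3 + 2, so a_5 = 3.
  3 = 1*2 + 1, so a_6 = 1.
  2 = 2*1 + 0, so a_7 = 2.
The remainder reaches 0 after 8 divisions, so the expansion has 8 partial quotients, read off in order.

[0; 1, 1, 2, 1, 3, 1, 2]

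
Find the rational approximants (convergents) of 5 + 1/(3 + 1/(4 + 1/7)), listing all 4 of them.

5/1, 16/3, 69/13, 499/94

Using the convergent recurrence p_i = a_i*p_{i-1} + p_{i-2}, q_i = a_i*q_{i-1} + q_{i-2} with p_{-2}=0, p_{-1}=1, q_{-2}=1, q_{-1}=0:
  i=0: a_0=5, p_0 = 5*1 + 0 = 5, q_0 = 5*0 + 1 = 1.
  i=1: a_1=3, p_1 = 3*5 + 1 = 16, q_1 = 3*1 + 0 = 3.
  i=2: a_2=4, p_2 = 4*16 + 5 = 69, q_2 = 4*3 + 1 = 13.
  i=3: a_3=7, p_3 = 7*69 + 16 = 499, q_3 = 7*13 + 3 = 94.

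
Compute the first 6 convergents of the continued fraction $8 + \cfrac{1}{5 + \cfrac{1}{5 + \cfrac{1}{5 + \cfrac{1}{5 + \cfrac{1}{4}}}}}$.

Using the convergent recurrence p_i = a_i*p_{i-1} + p_{i-2}, q_i = a_i*q_{i-1} + q_{i-2} with p_{-2}=0, p_{-1}=1, q_{-2}=1, q_{-1}=0:
  i=0: a_0=8, p_0 = 8*1 + 0 = 8, q_0 = 8*0 + 1 = 1.
  i=1: a_1=5, p_1 = 5*8 + 1 = 41, q_1 = 5*1 + 0 = 5.
  i=2: a_2=5, p_2 = 5*41 + 8 = 213, q_2 = 5*5 + 1 = 26.
  i=3: a_3=5, p_3 = 5*213 + 41 = 1106, q_3 = 5*26 + 5 = 135.
  i=4: a_4=5, p_4 = 5*1106 + 213 = 5743, q_4 = 5*135 + 26 = 701.
  i=5: a_5=4, p_5 = 4*5743 + 1106 = 24078, q_5 = 4*701 + 135 = 2939.

8/1, 41/5, 213/26, 1106/135, 5743/701, 24078/2939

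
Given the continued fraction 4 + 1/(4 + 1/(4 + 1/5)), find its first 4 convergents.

Using the convergent recurrence p_i = a_i*p_{i-1} + p_{i-2}, q_i = a_i*q_{i-1} + q_{i-2} with p_{-2}=0, p_{-1}=1, q_{-2}=1, q_{-1}=0:
  i=0: a_0=4, p_0 = 4*1 + 0 = 4, q_0 = 4*0 + 1 = 1.
  i=1: a_1=4, p_1 = 4*4 + 1 = 17, q_1 = 4*1 + 0 = 4.
  i=2: a_2=4, p_2 = 4*17 + 4 = 72, q_2 = 4*4 + 1 = 17.
  i=3: a_3=5, p_3 = 5*72 + 17 = 377, q_3 = 5*17 + 4 = 89.

4/1, 17/4, 72/17, 377/89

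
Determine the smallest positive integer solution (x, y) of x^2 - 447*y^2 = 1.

First expand sqrt(447) as a continued fraction. With x_i = (sqrt(447) + m_i)/d_i and (m_0, d_0) = (0, 1): a_0 = floor(sqrt(447)) = 21, since 21^2 = 441 <= 447 < 484 = 22^2.
Iterate m_{i+1} = d_i*a_i - m_i, d_{i+1} = (447 - m_{i+1}^2)/d_i, a_{i+1} = floor((a_0 + m_{i+1})/d_{i+1}):
  m_1 = 1*21 - 0 = 21, d_1 = (447 - 21^2)/1 = 6/1 = 6, a_1 = floor((21 + 21)/6) = 7.
  m_2 = 6*7 - 21 = 21, d_2 = (447 - 21^2)/6 = 6/6 = 1, a_2 = floor((21 + 21)/1) = 42.
  m_3 = 1*42 - 21 = 21, d_3 = (447 - 21^2)/1 = 6/1 = 6: (m_3, d_3) = (m_1, d_1) = (21, 6), so from here the quotients repeat a_1, a_2; the period length is 2.
So sqrt(447) = [21; (7, 42)] with period length k = 2.
k is even, so the fundamental solution of x^2 - 447y^2 = 1 is (p_{k-1}, q_{k-1}) = (p_1, q_1); compute convergents through index 1.
Convergents (p_i = a_i*p_{i-1} + p_{i-2}, q_i = a_i*q_{i-1} + q_{i-2} with p_{-2}=0, p_{-1}=1, q_{-2}=1, q_{-1}=0):
  i=0: a_0=21, p_0 = 21*1 + 0 = 21, q_0 = 21*0 + 1 = 1.
  i=1: a_1=7, p_1 = 7*21 + 1 = 148, q_1 = 7*1 + 0 = 7.
Check: 148^2 - 447*7^2 = 21904 - 21903 = 1, so (x, y) = (148, 7) solves the equation, and by the theorem it is the least positive solution.

(x, y) = (148, 7)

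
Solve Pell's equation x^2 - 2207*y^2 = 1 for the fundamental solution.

(x, y) = (2208, 47)

First expand sqrt(2207) as a continued fraction. With x_i = (sqrt(2207) + m_i)/d_i and (m_0, d_0) = (0, 1): a_0 = floor(sqrt(2207)) = 46, since 46^2 = 2116 <= 2207 < 2209 = 47^2.
Iterate m_{i+1} = d_i*a_i - m_i, d_{i+1} = (2207 - m_{i+1}^2)/d_i, a_{i+1} = floor((a_0 + m_{i+1})/d_{i+1}):
  m_1 = 1*46 - 0 = 46, d_1 = (2207 - 46^2)/1 = 91/1 = 91, a_1 = floor((46 + 46)/91) = 1.
  m_2 = 91*1 - 46 = 45, d_2 = (2207 - 45^2)/91 = 182/91 = 2, a_2 = floor((46 + 45)/2) = 45.
  m_3 = 2*45 - 45 = 45, d_3 = (2207 - 45^2)/2 = 182/2 = 91, a_3 = floor((46 + 45)/91) = 1.
  m_4 = 91*1 - 45 = 46, d_4 = (2207 - 46^2)/91 = 91/91 = 1, a_4 = floor((46 + 46)/1) = 92.
  m_5 = 1*92 - 46 = 46, d_5 = (2207 - 46^2)/1 = 91/1 = 91: (m_5, d_5) = (m_1, d_1) = (46, 91), so from here the quotients repeat a_1, ..., a_4; the period length is 4.
So sqrt(2207) = [46; (1, 45, 1, 92)] with period length k = 4.
k is even, so the fundamental solution of x^2 - 2207y^2 = 1 is (p_{k-1}, q_{k-1}) = (p_3, q_3); compute convergents through index 3.
Convergents (p_i = a_i*p_{i-1} + p_{i-2}, q_i = a_i*q_{i-1} + q_{i-2} with p_{-2}=0, p_{-1}=1, q_{-2}=1, q_{-1}=0):
  i=0: a_0=46, p_0 = 46*1 + 0 = 46, q_0 = 46*0 + 1 = 1.
  i=1: a_1=1, p_1 = 1*46 + 1 = 47, q_1 = 1*1 + 0 = 1.
  i=2: a_2=45, p_2 = 45*47 + 46 = 2161, q_2 = 45*1 + 1 = 46.
  i=3: a_3=1, p_3 = 1*2161 + 47 = 2208, q_3 = 1*46 + 1 = 47.
Check: 2208^2 - 2207*47^2 = 4875264 - 4875263 = 1, so (x, y) = (2208, 47) solves the equation, and by the theorem it is the least positive solution.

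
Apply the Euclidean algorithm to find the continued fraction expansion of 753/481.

[1; 1, 1, 3, 3, 6, 1, 2]

Run the Euclidean algorithm on 753 and 481; the successive quotients are the partial quotients a_0, a_1, ... (each step inverts the fractional part left over by the previous one):
  753 = 1*481 + 272, so a_0 = 1.
  481 = 1*272 + 209, so a_1 = 1.
  272 = 1*209 + 63, so a_2 = 1.
  209 = 3*63 + 20, so a_3 = 3.
  63 = 3*20 + 3, so a_4 = 3.
  20 = 6*3 + 2, so a_5 = 6.
  3 = 1*2 + 1, so a_6 = 1.
  2 = 2*1 + 0, so a_7 = 2.
The remainder reaches 0 after 8 divisions, so the expansion has 8 partial quotients, read off in order.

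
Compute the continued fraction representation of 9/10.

[0; 1, 9]

Run the Euclidean algorithm on 9 and 10; the successive quotients are the partial quotients a_0, a_1, ... (each step inverts the fractional part left over by the previous one):
  9 = 0*10 + 9, so a_0 = 0.
  10 = 1*9 + 1, so a_1 = 1.
  9 = 9*1 + 0, so a_2 = 9.
The remainder reaches 0 after 3 divisions, so the expansion has 3 partial quotients, read off in order.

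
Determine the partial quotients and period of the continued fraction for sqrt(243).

Write x_i = (sqrt(243) + m_i)/d_i with (m_0, d_0) = (0, 1). a_0 = floor(sqrt(243)) = 15, since 15^2 = 225 <= 243 < 256 = 16^2.
Iterate m_{i+1} = d_i*a_i - m_i, d_{i+1} = (243 - m_{i+1}^2)/d_i, a_{i+1} = floor((a_0 + m_{i+1})/d_{i+1}):
  m_1 = 1*15 - 0 = 15, d_1 = (243 - 15^2)/1 = 18/1 = 18, a_1 = floor((15 + 15)/18) = 1.
  m_2 = 18*1 - 15 = 3, d_2 = (243 - 3^2)/18 = 234/18 = 13, a_2 = floor((15 + 3)/13) = 1.
  m_3 = 13*1 - 3 = 10, d_3 = (243 - 10^2)/13 = 143/13 = 11, a_3 = floor((15 + 10)/11) = 2.
  m_4 = 11*2 - 10 = 12, d_4 = (243 - 12^2)/11 = 99/11 = 9, a_4 = floor((15 + 12)/9) = 3.
  m_5 = 9*3 - 12 = 15, d_5 = (243 - 15^2)/9 = 18/9 = 2, a_5 = floor((15 + 15)/2) = 15.
  m_6 = 2*15 - 15 = 15, d_6 = (243 - 15^2)/2 = 18/2 = 9, a_6 = floor((15 + 15)/9) = 3.
  m_7 = 9*3 - 15 = 12, d_7 = (243 - 12^2)/9 = 99/9 = 11, a_7 = floor((15 + 12)/11) = 2.
  m_8 = 11*2 - 12 = 10, d_8 = (243 - 10^2)/11 = 143/11 = 13, a_8 = floor((15 + 10)/13) = 1.
  m_9 = 13*1 - 10 = 3, d_9 = (243 - 3^2)/13 = 234/13 = 18, a_9 = floor((15 + 3)/18) = 1.
  m_10 = 18*1 - 3 = 15, d_10 = (243 - 15^2)/18 = 18/18 = 1, a_10 = floor((15 + 15)/1) = 30.
  m_11 = 1*30 - 15 = 15, d_11 = (243 - 15^2)/1 = 18/1 = 18: (m_11, d_11) = (m_1, d_1) = (15, 18), so from here the quotients repeat a_1, ..., a_10; the period length is 10.
Hence the expansion of sqrt(243) is a_0 = 15 followed by the repeating block 1, 1, 2, 3, 15, 3, 2, 1, 1, 30 (period 10).

[15; (1, 1, 2, 3, 15, 3, 2, 1, 1, 30)]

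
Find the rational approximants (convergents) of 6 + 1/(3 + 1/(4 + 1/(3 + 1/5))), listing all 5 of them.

6/1, 19/3, 82/13, 265/42, 1407/223

Using the convergent recurrence p_i = a_i*p_{i-1} + p_{i-2}, q_i = a_i*q_{i-1} + q_{i-2} with p_{-2}=0, p_{-1}=1, q_{-2}=1, q_{-1}=0:
  i=0: a_0=6, p_0 = 6*1 + 0 = 6, q_0 = 6*0 + 1 = 1.
  i=1: a_1=3, p_1 = 3*6 + 1 = 19, q_1 = 3*1 + 0 = 3.
  i=2: a_2=4, p_2 = 4*19 + 6 = 82, q_2 = 4*3 + 1 = 13.
  i=3: a_3=3, p_3 = 3*82 + 19 = 265, q_3 = 3*13 + 3 = 42.
  i=4: a_4=5, p_4 = 5*265 + 82 = 1407, q_4 = 5*42 + 13 = 223.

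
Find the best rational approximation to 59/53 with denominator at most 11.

Expand x = 59/53 as a continued fraction with the Euclidean algorithm:
  59 = 1*53 + 6, so a_0 = 1.
  53 = 8*6 + 5, so a_1 = 8.
  6 = 1*5 + 1, so a_2 = 1.
  5 = 5*1 + 0, so a_3 = 5.
so x = [1; 8, 1, 5].
Convergents (p_i = a_i*p_{i-1} + p_{i-2}, q_i = a_i*q_{i-1} + q_{i-2} with p_{-2}=0, p_{-1}=1, q_{-2}=1, q_{-1}=0), until the denominator exceeds 11:
  i=0: a_0=1, p_0 = 1*1 + 0 = 1, q_0 = 1*0 + 1 = 1.
  i=1: a_1=8, p_1 = 8*1 + 1 = 9, q_1 = 8*1 + 0 = 8.
  i=2: a_2=1, p_2 = 1*9 + 1 = 10, q_2 = 1*8 + 1 = 9.
  i=3: a_3=5, p_3 = 5*10 + 9 = 59, q_3 = 5*9 + 8 = 53.
q_3 = 53 > 11, so the last convergent with denominator <= 11 is p_2/q_2 = 10/9.
The closest fraction with denominator <= 11 is either p_2/q_2 or the intermediate fraction (k*p_2 + p_1)/(k*q_2 + q_1) with the largest k >= 1 whose denominator stays <= 11; these approach x as k grows, and every other convergent or intermediate fraction in range is farther away.
Largest k: floor((11 - q_1)/q_2) = floor((11 - 8)/9) = 0.
Since k = 0, no intermediate fraction beyond p_2/q_2 has denominator <= 11, so the convergent 10/9 is the closest (its error is |59*9 - 10*53|/(53*9) = 1/477).

10/9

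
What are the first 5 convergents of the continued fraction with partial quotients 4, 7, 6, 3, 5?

4/1, 29/7, 178/43, 563/136, 2993/723

Using the convergent recurrence p_i = a_i*p_{i-1} + p_{i-2}, q_i = a_i*q_{i-1} + q_{i-2} with p_{-2}=0, p_{-1}=1, q_{-2}=1, q_{-1}=0:
  i=0: a_0=4, p_0 = 4*1 + 0 = 4, q_0 = 4*0 + 1 = 1.
  i=1: a_1=7, p_1 = 7*4 + 1 = 29, q_1 = 7*1 + 0 = 7.
  i=2: a_2=6, p_2 = 6*29 + 4 = 178, q_2 = 6*7 + 1 = 43.
  i=3: a_3=3, p_3 = 3*178 + 29 = 563, q_3 = 3*43 + 7 = 136.
  i=4: a_4=5, p_4 = 5*563 + 178 = 2993, q_4 = 5*136 + 43 = 723.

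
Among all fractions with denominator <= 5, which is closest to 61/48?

5/4

Expand x = 61/48 as a continued fraction with the Euclidean algorithm:
  61 = 1*48 + 13, so a_0 = 1.
  48 = 3*13 + 9, so a_1 = 3.
  13 = 1*9 + 4, so a_2 = 1.
  9 = 2*4 + 1, so a_3 = 2.
  4 = 4*1 + 0, so a_4 = 4.
so x = [1; 3, 1, 2, 4].
Convergents (p_i = a_i*p_{i-1} + p_{i-2}, q_i = a_i*q_{i-1} + q_{i-2} with p_{-2}=0, p_{-1}=1, q_{-2}=1, q_{-1}=0), until the denominator exceeds 5:
  i=0: a_0=1, p_0 = 1*1 + 0 = 1, q_0 = 1*0 + 1 = 1.
  i=1: a_1=3, p_1 = 3*1 + 1 = 4, q_1 = 3*1 + 0 = 3.
  i=2: a_2=1, p_2 = 1*4 + 1 = 5, q_2 = 1*3 + 1 = 4.
  i=3: a_3=2, p_3 = 2*5 + 4 = 14, q_3 = 2*4 + 3 = 11.
q_3 = 11 > 5, so the last convergent with denominator <= 5 is p_2/q_2 = 5/4.
The closest fraction with denominator <= 5 is either p_2/q_2 or the intermediate fraction (k*p_2 + p_1)/(k*q_2 + q_1) with the largest k >= 1 whose denominator stays <= 5; these approach x as k grows, and every other convergent or intermediate fraction in range is farther away.
Largest k: floor((5 - q_1)/q_2) = floor((5 - 3)/4) = 0.
Since k = 0, no intermediate fraction beyond p_2/q_2 has denominator <= 5, so the convergent 5/4 is the closest (its error is |61*4 - 5*48|/(48*4) = 4/192).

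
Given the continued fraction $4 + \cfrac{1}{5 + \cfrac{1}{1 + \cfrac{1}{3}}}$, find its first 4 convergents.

Using the convergent recurrence p_i = a_i*p_{i-1} + p_{i-2}, q_i = a_i*q_{i-1} + q_{i-2} with p_{-2}=0, p_{-1}=1, q_{-2}=1, q_{-1}=0:
  i=0: a_0=4, p_0 = 4*1 + 0 = 4, q_0 = 4*0 + 1 = 1.
  i=1: a_1=5, p_1 = 5*4 + 1 = 21, q_1 = 5*1 + 0 = 5.
  i=2: a_2=1, p_2 = 1*21 + 4 = 25, q_2 = 1*5 + 1 = 6.
  i=3: a_3=3, p_3 = 3*25 + 21 = 96, q_3 = 3*6 + 5 = 23.

4/1, 21/5, 25/6, 96/23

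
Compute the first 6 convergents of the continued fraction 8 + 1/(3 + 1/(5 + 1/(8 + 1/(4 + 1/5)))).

Using the convergent recurrence p_i = a_i*p_{i-1} + p_{i-2}, q_i = a_i*q_{i-1} + q_{i-2} with p_{-2}=0, p_{-1}=1, q_{-2}=1, q_{-1}=0:
  i=0: a_0=8, p_0 = 8*1 + 0 = 8, q_0 = 8*0 + 1 = 1.
  i=1: a_1=3, p_1 = 3*8 + 1 = 25, q_1 = 3*1 + 0 = 3.
  i=2: a_2=5, p_2 = 5*25 + 8 = 133, q_2 = 5*3 + 1 = 16.
  i=3: a_3=8, p_3 = 8*133 + 25 = 1089, q_3 = 8*16 + 3 = 131.
  i=4: a_4=4, p_4 = 4*1089 + 133 = 4489, q_4 = 4*131 + 16 = 540.
  i=5: a_5=5, p_5 = 5*4489 + 1089 = 23534, q_5 = 5*540 + 131 = 2831.

8/1, 25/3, 133/16, 1089/131, 4489/540, 23534/2831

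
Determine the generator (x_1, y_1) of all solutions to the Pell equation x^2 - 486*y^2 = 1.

First expand sqrt(486) as a continued fraction. With x_i = (sqrt(486) + m_i)/d_i and (m_0, d_0) = (0, 1): a_0 = floor(sqrt(486)) = 22, since 22^2 = 484 <= 486 < 529 = 23^2.
Iterate m_{i+1} = d_i*a_i - m_i, d_{i+1} = (486 - m_{i+1}^2)/d_i, a_{i+1} = floor((a_0 + m_{i+1})/d_{i+1}):
  m_1 = 1*22 - 0 = 22, d_1 = (486 - 22^2)/1 = 2/1 = 2, a_1 = floor((22 + 22)/2) = 22.
  m_2 = 2*22 - 22 = 22, d_2 = (486 - 22^2)/2 = 2/2 = 1, a_2 = floor((22 + 22)/1) = 44.
  m_3 = 1*44 - 22 = 22, d_3 = (486 - 22^2)/1 = 2/1 = 2: (m_3, d_3) = (m_1, d_1) = (22, 2), so from here the quotients repeat a_1, a_2; the period length is 2.
So sqrt(486) = [22; (22, 44)] with period length k = 2.
k is even, so the fundamental solution of x^2 - 486y^2 = 1 is (p_{k-1}, q_{k-1}) = (p_1, q_1); compute convergents through index 1.
Convergents (p_i = a_i*p_{i-1} + p_{i-2}, q_i = a_i*q_{i-1} + q_{i-2} with p_{-2}=0, p_{-1}=1, q_{-2}=1, q_{-1}=0):
  i=0: a_0=22, p_0 = 22*1 + 0 = 22, q_0 = 22*0 + 1 = 1.
  i=1: a_1=22, p_1 = 22*22 + 1 = 485, q_1 = 22*1 + 0 = 22.
Check: 485^2 - 486*22^2 = 235225 - 235224 = 1, so (x, y) = (485, 22) solves the equation, and by the theorem it is the least positive solution.

(x, y) = (485, 22)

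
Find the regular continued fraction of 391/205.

[1; 1, 9, 1, 3, 1, 3]

Run the Euclidean algorithm on 391 and 205; the successive quotients are the partial quotients a_0, a_1, ... (each step inverts the fractional part left over by the previous one):
  391 = 1*205 + 186, so a_0 = 1.
  205 = 1*186 + 19, so a_1 = 1.
  186 = 9*19 + 15, so a_2 = 9.
  19 = 1*15 + 4, so a_3 = 1.
  15 = 3*4 + 3, so a_4 = 3.
  4 = 1*3 + 1, so a_5 = 1.
  3 = 3*1 + 0, so a_6 = 3.
The remainder reaches 0 after 7 divisions, so the expansion has 7 partial quotients, read off in order.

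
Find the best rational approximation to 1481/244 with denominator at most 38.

Expand x = 1481/244 as a continued fraction with the Euclidean algorithm:
  1481 = 6*244 + 17, so a_0 = 6.
  244 = 14*17 + 6, so a_1 = 14.
  17 = 2*6 + 5, so a_2 = 2.
  6 = 1*5 + 1, so a_3 = 1.
  5 = 5*1 + 0, so a_4 = 5.
so x = [6; 14, 2, 1, 5].
Convergents (p_i = a_i*p_{i-1} + p_{i-2}, q_i = a_i*q_{i-1} + q_{i-2} with p_{-2}=0, p_{-1}=1, q_{-2}=1, q_{-1}=0), until the denominator exceeds 38:
  i=0: a_0=6, p_0 = 6*1 + 0 = 6, q_0 = 6*0 + 1 = 1.
  i=1: a_1=14, p_1 = 14*6 + 1 = 85, q_1 = 14*1 + 0 = 14.
  i=2: a_2=2, p_2 = 2*85 + 6 = 176, q_2 = 2*14 + 1 = 29.
  i=3: a_3=1, p_3 = 1*176 + 85 = 261, q_3 = 1*29 + 14 = 43.
q_3 = 43 > 38, so the last convergent with denominator <= 38 is p_2/q_2 = 176/29.
The closest fraction with denominator <= 38 is either p_2/q_2 or the intermediate fraction (k*p_2 + p_1)/(k*q_2 + q_1) with the largest k >= 1 whose denominator stays <= 38; these approach x as k grows, and every other convergent or intermediate fraction in range is farther away.
Largest k: floor((38 - q_1)/q_2) = floor((38 - 14)/29) = 0.
Since k = 0, no intermediate fraction beyond p_2/q_2 has denominator <= 38, so the convergent 176/29 is the closest (its error is |1481*29 - 176*244|/(244*29) = 5/7076).

176/29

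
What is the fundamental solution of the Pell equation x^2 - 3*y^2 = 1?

(x, y) = (2, 1)

First expand sqrt(3) as a continued fraction. With x_i = (sqrt(3) + m_i)/d_i and (m_0, d_0) = (0, 1): a_0 = floor(sqrt(3)) = 1, since 1^2 = 1 <= 3 < 4 = 2^2.
Iterate m_{i+1} = d_i*a_i - m_i, d_{i+1} = (3 - m_{i+1}^2)/d_i, a_{i+1} = floor((a_0 + m_{i+1})/d_{i+1}):
  m_1 = 1*1 - 0 = 1, d_1 = (3 - 1^2)/1 = 2/1 = 2, a_1 = floor((1 + 1)/2) = 1.
  m_2 = 2*1 - 1 = 1, d_2 = (3 - 1^2)/2 = 2/2 = 1, a_2 = floor((1 + 1)/1) = 2.
  m_3 = 1*2 - 1 = 1, d_3 = (3 - 1^2)/1 = 2/1 = 2: (m_3, d_3) = (m_1, d_1) = (1, 2), so from here the quotients repeat a_1, a_2; the period length is 2.
So sqrt(3) = [1; (1, 2)] with period length k = 2.
k is even, so the fundamental solution of x^2 - 3y^2 = 1 is (p_{k-1}, q_{k-1}) = (p_1, q_1); compute convergents through index 1.
Convergents (p_i = a_i*p_{i-1} + p_{i-2}, q_i = a_i*q_{i-1} + q_{i-2} with p_{-2}=0, p_{-1}=1, q_{-2}=1, q_{-1}=0):
  i=0: a_0=1, p_0 = 1*1 + 0 = 1, q_0 = 1*0 + 1 = 1.
  i=1: a_1=1, p_1 = 1*1 + 1 = 2, q_1 = 1*1 + 0 = 1.
Check: 2^2 - 3*1^2 = 4 - 3 = 1, so (x, y) = (2, 1) solves the equation, and by the theorem it is the least positive solution.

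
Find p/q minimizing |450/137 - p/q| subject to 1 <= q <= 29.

23/7

Expand x = 450/137 as a continued fraction with the Euclidean algorithm:
  450 = 3*137 + 39, so a_0 = 3.
  137 = 3*39 + 20, so a_1 = 3.
  39 = 1*20 + 19, so a_2 = 1.
  20 = 1*19 + 1, so a_3 = 1.
  19 = 19*1 + 0, so a_4 = 19.
so x = [3; 3, 1, 1, 19].
Convergents (p_i = a_i*p_{i-1} + p_{i-2}, q_i = a_i*q_{i-1} + q_{i-2} with p_{-2}=0, p_{-1}=1, q_{-2}=1, q_{-1}=0), until the denominator exceeds 29:
  i=0: a_0=3, p_0 = 3*1 + 0 = 3, q_0 = 3*0 + 1 = 1.
  i=1: a_1=3, p_1 = 3*3 + 1 = 10, q_1 = 3*1 + 0 = 3.
  i=2: a_2=1, p_2 = 1*10 + 3 = 13, q_2 = 1*3 + 1 = 4.
  i=3: a_3=1, p_3 = 1*13 + 10 = 23, q_3 = 1*4 + 3 = 7.
  i=4: a_4=19, p_4 = 19*23 + 13 = 450, q_4 = 19*7 + 4 = 137.
q_4 = 137 > 29, so the last convergent with denominator <= 29 is p_3/q_3 = 23/7.
The closest fraction with denominator <= 29 is either p_3/q_3 or the intermediate fraction (k*p_3 + p_2)/(k*q_3 + q_2) with the largest k >= 1 whose denominator stays <= 29; these approach x as k grows, and every other convergent or intermediate fraction in range is farther away.
Largest k: floor((29 - q_2)/q_3) = floor((29 - 4)/7) = 3.
That gives (3*23 + 13)/(3*7 + 4) = 82/25.
Compare the errors: |x - 23/7| = |450*7 - 23*137|/(137*7) = 1/959, and |x - 82/25| = |450*25 - 82*137|/(137*25) = 16/3425.
Cross-multiplying, 1*3425 = 3425 < 15344 = 16*959, so 1/959 is smaller: the convergent 23/7 is closer to x than 82/25.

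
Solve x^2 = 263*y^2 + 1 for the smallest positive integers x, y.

(x, y) = (139128, 8579)

First expand sqrt(263) as a continued fraction. With x_i = (sqrt(263) + m_i)/d_i and (m_0, d_0) = (0, 1): a_0 = floor(sqrt(263)) = 16, since 16^2 = 256 <= 263 < 289 = 17^2.
Iterate m_{i+1} = d_i*a_i - m_i, d_{i+1} = (263 - m_{i+1}^2)/d_i, a_{i+1} = floor((a_0 + m_{i+1})/d_{i+1}):
  m_1 = 1*16 - 0 = 16, d_1 = (263 - 16^2)/1 = 7/1 = 7, a_1 = floor((16 + 16)/7) = 4.
  m_2 = 7*4 - 16 = 12, d_2 = (263 - 12^2)/7 = 119/7 = 17, a_2 = floor((16 + 12)/17) = 1.
  m_3 = 17*1 - 12 = 5, d_3 = (263 - 5^2)/17 = 238/17 = 14, a_3 = floor((16 + 5)/14) = 1.
  m_4 = 14*1 - 5 = 9, d_4 = (263 - 9^2)/14 = 182/14 = 13, a_4 = floor((16 + 9)/13) = 1.
  m_5 = 13*1 - 9 = 4, d_5 = (263 - 4^2)/13 = 247/13 = 19, a_5 = floor((16 + 4)/19) = 1.
  m_6 = 19*1 - 4 = 15, d_6 = (263 - 15^2)/19 = 38/19 = 2, a_6 = floor((16 + 15)/2) = 15.
  m_7 = 2*15 - 15 = 15, d_7 = (263 - 15^2)/2 = 38/2 = 19, a_7 = floor((16 + 15)/19) = 1.
  m_8 = 19*1 - 15 = 4, d_8 = (263 - 4^2)/19 = 247/19 = 13, a_8 = floor((16 + 4)/13) = 1.
  m_9 = 13*1 - 4 = 9, d_9 = (263 - 9^2)/13 = 182/13 = 14, a_9 = floor((16 + 9)/14) = 1.
  m_10 = 14*1 - 9 = 5, d_10 = (263 - 5^2)/14 = 238/14 = 17, a_10 = floor((16 + 5)/17) = 1.
  m_11 = 17*1 - 5 = 12, d_11 = (263 - 12^2)/17 = 119/17 = 7, a_11 = floor((16 + 12)/7) = 4.
  m_12 = 7*4 - 12 = 16, d_12 = (263 - 16^2)/7 = 7/7 = 1, a_12 = floor((16 + 16)/1) = 32.
  m_13 = 1*32 - 16 = 16, d_13 = (263 - 16^2)/1 = 7/1 = 7: (m_13, d_13) = (m_1, d_1) = (16, 7), so from here the quotients repeat a_1, ..., a_12; the period length is 12.
So sqrt(263) = [16; (4, 1, 1, 1, 1, 15, 1, 1, 1, 1, 4, 32)] with period length k = 12.
k is even, so the fundamental solution of x^2 - 263y^2 = 1 is (p_{k-1}, q_{k-1}) = (p_11, q_11); compute convergents through index 11.
Convergents (p_i = a_i*p_{i-1} + p_{i-2}, q_i = a_i*q_{i-1} + q_{i-2} with p_{-2}=0, p_{-1}=1, q_{-2}=1, q_{-1}=0):
  i=0: a_0=16, p_0 = 16*1 + 0 = 16, q_0 = 16*0 + 1 = 1.
  i=1: a_1=4, p_1 = 4*16 + 1 = 65, q_1 = 4*1 + 0 = 4.
  i=2: a_2=1, p_2 = 1*65 + 16 = 81, q_2 = 1*4 + 1 = 5.
  i=3: a_3=1, p_3 = 1*81 + 65 = 146, q_3 = 1*5 + 4 = 9.
  i=4: a_4=1, p_4 = 1*146 + 81 = 227, q_4 = 1*9 + 5 = 14.
  i=5: a_5=1, p_5 = 1*227 + 146 = 373, q_5 = 1*14 + 9 = 23.
  i=6: a_6=15, p_6 = 15*373 + 227 = 5822, q_6 = 15*23 + 14 = 359.
  i=7: a_7=1, p_7 = 1*5822 + 373 = 6195, q_7 = 1*359 + 23 = 382.
  i=8: a_8=1, p_8 = 1*6195 + 5822 = 12017, q_8 = 1*382 + 359 = 741.
  i=9: a_9=1, p_9 = 1*12017 + 6195 = 18212, q_9 = 1*741 + 382 = 1123.
  i=10: a_10=1, p_10 = 1*18212 + 12017 = 30229, q_10 = 1*1123 + 741 = 1864.
  i=11: a_11=4, p_11 = 4*30229 + 18212 = 139128, q_11 = 4*1864 + 1123 = 8579.
Check: 139128^2 - 263*8579^2 = 19356600384 - 19356600383 = 1, so (x, y) = (139128, 8579) solves the equation, and by the theorem it is the least positive solution.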